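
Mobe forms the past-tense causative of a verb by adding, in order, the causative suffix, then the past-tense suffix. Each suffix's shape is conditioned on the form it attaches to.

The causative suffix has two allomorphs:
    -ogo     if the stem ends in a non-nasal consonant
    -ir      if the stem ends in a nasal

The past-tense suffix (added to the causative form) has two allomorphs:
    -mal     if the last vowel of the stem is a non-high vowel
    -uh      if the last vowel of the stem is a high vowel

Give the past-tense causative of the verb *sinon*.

sinoniruh

The final consonant of *sinon* is /n/, which is a nasal, so the causative suffix is -ir, giving *sinonir*.
Since the last vowel of the causative form *sinonir* is /i/ (a high vowel), it takes -uh, giving *sinoniruh*.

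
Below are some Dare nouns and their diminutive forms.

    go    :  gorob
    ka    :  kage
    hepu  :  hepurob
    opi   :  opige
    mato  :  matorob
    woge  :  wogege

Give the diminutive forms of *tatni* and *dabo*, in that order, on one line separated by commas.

The alternation tracks the last vowel of the stem — -rob when the last vowel of the stem is a rounded vowel (*go*, *hepu*, *mato*); -ge when the last vowel of the stem is an unrounded vowel (*ka*, *opi*, *woge*).
*tatni* — last vowel /i/ (an unrounded vowel) → -ge → *tatnige*.
*dabo*: last vowel = /o/, a rounded vowel → -rob → *daborob*.

tatnige, daborob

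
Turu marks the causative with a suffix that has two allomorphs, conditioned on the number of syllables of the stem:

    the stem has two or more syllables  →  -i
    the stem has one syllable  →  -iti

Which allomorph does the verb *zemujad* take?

-i

*zemujad* (3 syllables) → -i.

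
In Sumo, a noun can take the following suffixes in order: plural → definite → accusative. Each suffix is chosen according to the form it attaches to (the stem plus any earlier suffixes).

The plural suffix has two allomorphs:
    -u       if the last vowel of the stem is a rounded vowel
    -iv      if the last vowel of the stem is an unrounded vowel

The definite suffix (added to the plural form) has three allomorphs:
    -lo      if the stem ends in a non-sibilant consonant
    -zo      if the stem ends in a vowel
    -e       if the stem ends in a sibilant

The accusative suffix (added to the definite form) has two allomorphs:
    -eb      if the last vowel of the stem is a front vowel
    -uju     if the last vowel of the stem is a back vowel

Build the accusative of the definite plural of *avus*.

The last vowel of *avus* is /u/, which is a rounded vowel, so the plural suffix is -u, giving *avusu*.
The final sound of the plural form *avusu* is /u/, which is a vowel, so the definite suffix is -zo, giving *avusuzo*.
The definite form *avusuzo*: last vowel = /o/, a back vowel → -uju → *avusuzouju*.

avusuzouju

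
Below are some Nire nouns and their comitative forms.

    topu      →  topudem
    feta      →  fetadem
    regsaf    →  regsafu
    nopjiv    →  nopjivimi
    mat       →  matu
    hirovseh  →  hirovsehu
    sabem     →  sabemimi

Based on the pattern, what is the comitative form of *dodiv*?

Looking at the final sound of each stem: -u when the stem ends in a voiceless consonant (*regsaf*, *mat*, *hirovseh*); -imi when the stem ends in a voiced consonant (*nopjiv*, *sabem*); -dem when the stem ends in a vowel (*topu*, *feta*).
*dodiv*: final sound = /v/, a voiced consonant → -imi → *dodivimi*.

dodivimi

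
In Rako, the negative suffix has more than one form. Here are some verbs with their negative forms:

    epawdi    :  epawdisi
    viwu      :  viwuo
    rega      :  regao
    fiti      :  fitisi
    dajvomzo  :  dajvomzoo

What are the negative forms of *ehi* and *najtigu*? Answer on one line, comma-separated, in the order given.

ehisi, najtiguo

Looking at the last vowel of each stem: -si when the last vowel of the stem is a front vowel (*epawdi*, *fiti*); -o when the last vowel of the stem is a back vowel (*viwu*, *rega*, *dajvomzo*).
*ehi* — last vowel /i/ (a front vowel) → -si → *ehisi*.
Since the last vowel of *najtigu* is /u/ (a back vowel), it takes -o, giving *najtiguo*.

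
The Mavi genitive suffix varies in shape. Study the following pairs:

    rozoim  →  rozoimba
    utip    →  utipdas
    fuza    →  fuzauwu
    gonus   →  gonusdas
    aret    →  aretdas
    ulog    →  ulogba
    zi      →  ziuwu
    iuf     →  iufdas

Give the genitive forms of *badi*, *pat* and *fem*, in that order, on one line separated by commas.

badiuwu, patdas, femba

Looking at the final sound of each stem: -das when the stem ends in a voiceless consonant (*utip*, *gonus*, *aret*, *iuf*); -ba when the stem ends in a voiced consonant (*rozoim*, *ulog*); -uwu when the stem ends in a vowel (*fuza*, *zi*).
The final sound of *badi* is /i/, which is a vowel, so the suffix is -uwu, giving *badiuwu*.
Since the final sound of *pat* is /t/ (a voiceless consonant), it takes -das, giving *patdas*.
*fem* — final sound /m/ (a voiced consonant) → -ba → *femba*.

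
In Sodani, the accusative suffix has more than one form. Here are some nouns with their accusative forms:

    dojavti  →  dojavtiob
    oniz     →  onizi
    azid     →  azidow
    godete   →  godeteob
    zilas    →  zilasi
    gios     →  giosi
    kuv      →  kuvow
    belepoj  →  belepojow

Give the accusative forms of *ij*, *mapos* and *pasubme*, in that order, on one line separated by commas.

ijow, maposi, pasubmeob

The pattern is sibilance of the final sound: -i when the stem ends in a sibilant (*oniz*, *zilas*, *gios*); -ow when the stem ends in a non-sibilant consonant (*azid*, *kuv*, *belepoj*); -ob when the stem ends in a vowel (*dojavti*, *godete*).
*ij* — final sound /j/ (a non-sibilant consonant) → -ow → *ijow*.
*mapos* — final sound /s/ (a sibilant) → -i → *maposi*.
Since the final sound of *pasubme* is /e/ (a vowel), it takes -ob, giving *pasubmeob*.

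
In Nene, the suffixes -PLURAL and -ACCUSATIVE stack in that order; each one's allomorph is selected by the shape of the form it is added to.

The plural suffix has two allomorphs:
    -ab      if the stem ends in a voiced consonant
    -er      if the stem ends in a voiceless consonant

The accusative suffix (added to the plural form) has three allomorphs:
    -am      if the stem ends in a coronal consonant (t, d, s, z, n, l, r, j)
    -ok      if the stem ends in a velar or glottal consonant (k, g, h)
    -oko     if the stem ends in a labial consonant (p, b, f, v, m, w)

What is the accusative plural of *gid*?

The final consonant of *gid* is /d/, which is voiced, so the plural suffix is -ab, giving *gidab*.
The plural form *gidab* — final consonant /b/ (labial) → -oko → *gidaboko*.

gidaboko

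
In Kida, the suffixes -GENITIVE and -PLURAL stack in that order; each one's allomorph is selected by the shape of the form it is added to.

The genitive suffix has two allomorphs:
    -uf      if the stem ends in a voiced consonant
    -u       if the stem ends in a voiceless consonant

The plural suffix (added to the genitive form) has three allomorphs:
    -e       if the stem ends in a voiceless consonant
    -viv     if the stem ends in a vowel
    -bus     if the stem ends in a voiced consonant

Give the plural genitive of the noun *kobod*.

kobodufe

*kobod*: final consonant = /d/, voiced → -uf → *koboduf*.
The genitive form *koboduf* — final sound /f/ (a voiceless consonant) → -e → *kobodufe*.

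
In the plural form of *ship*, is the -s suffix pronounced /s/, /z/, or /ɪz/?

The stem *ship* ends in a voiceless non-sibilant consonant.
The plural suffix surfaces as /ɪz/ after sibilants, /s/ after other voiceless consonants, and /z/ after other voiced sounds.
So the plural -s on *ship* is pronounced /s/.

/s/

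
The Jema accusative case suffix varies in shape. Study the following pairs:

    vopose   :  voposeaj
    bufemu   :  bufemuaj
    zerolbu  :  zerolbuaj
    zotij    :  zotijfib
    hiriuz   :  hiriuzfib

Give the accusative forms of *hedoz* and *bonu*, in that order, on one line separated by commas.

The suffix is conditioned by the final sound: -fib when the stem ends in a consonant (*zotij*, *hiriuz*); -aj when the stem ends in a vowel (*vopose*, *bufemu*, *zerolbu*).
Since the final sound of *hedoz* is /z/ (a consonant), it takes -fib, giving *hedozfib*.
*bonu*: final sound = /u/, a vowel → -aj → *bonuaj*.

hedozfib, bonuaj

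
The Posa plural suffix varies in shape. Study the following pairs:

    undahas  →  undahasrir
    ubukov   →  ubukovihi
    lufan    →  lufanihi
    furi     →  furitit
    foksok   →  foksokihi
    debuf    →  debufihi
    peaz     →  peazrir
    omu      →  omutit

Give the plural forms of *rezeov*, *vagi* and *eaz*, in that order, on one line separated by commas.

rezeovihi, vagitit, eazrir

Looking at the final sound of each stem: -rir when the stem ends in a sibilant (*undahas*, *peaz*); -ihi when the stem ends in a non-sibilant consonant (*ubukov*, *lufan*, *foksok*, *debuf*); -tit when the stem ends in a vowel (*furi*, *omu*).
*rezeov*: final sound = /v/, a non-sibilant consonant → -ihi → *rezeovihi*.
*vagi* — final sound /i/ (a vowel) → -tit → *vagitit*.
*eaz*: final sound = /z/, a sibilant → -rir → *eazrir*.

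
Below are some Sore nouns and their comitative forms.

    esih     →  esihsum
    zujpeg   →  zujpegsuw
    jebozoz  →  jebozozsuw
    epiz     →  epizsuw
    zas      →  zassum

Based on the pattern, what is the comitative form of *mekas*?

The alternation tracks the final consonant of the stem — -sum when the stem ends in a voiceless consonant (*esih*, *zas*); -suw when the stem ends in a voiced consonant (*zujpeg*, *jebozoz*, *epiz*).
*mekas* — final consonant /s/ (voiceless) → -sum → *mekassum*.

mekassum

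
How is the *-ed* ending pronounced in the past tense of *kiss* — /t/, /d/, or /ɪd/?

The stem *kiss* ends in a voiceless consonant other than /t/.
The -ed suffix is realized as /ɪd/ after /t, d/; as /t/ after other voiceless consonants; and as /d/ after other voiced sounds.
So -ed on *kiss* is pronounced /t/.

/t/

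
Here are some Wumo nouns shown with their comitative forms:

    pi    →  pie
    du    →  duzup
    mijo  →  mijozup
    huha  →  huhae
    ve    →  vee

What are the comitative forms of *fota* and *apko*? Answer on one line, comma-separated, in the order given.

The alternation tracks the last vowel of the stem — -zup when the last vowel of the stem is a rounded vowel (*du*, *mijo*); -e when the last vowel of the stem is an unrounded vowel (*pi*, *huha*, *ve*).
Since the last vowel of *fota* is /a/ (an unrounded vowel), it takes -e, giving *fotae*.
The last vowel of *apko* is /o/, which is a rounded vowel, so the suffix is -zup, giving *apkozup*.

fotae, apkozup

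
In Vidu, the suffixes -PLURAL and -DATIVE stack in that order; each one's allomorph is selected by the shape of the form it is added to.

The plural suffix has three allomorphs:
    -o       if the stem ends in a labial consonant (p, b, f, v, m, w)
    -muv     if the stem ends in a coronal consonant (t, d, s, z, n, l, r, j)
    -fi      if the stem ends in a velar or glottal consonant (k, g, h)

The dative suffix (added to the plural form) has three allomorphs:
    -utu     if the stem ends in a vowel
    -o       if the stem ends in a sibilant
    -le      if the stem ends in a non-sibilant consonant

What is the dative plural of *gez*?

gezmuvle

*gez*: final consonant = /z/, coronal → -muv → *gezmuv*.
The plural form *gezmuv*: final sound = /v/, a non-sibilant consonant → -le → *gezmuvle*.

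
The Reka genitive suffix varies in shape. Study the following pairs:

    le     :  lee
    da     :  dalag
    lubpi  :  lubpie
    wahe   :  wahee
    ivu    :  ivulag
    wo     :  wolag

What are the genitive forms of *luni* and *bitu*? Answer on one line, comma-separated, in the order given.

The alternation tracks the last vowel of the stem — -e when the last vowel of the stem is a front vowel (*le*, *lubpi*, *wahe*); -lag when the last vowel of the stem is a back vowel (*da*, *ivu*, *wo*).
*luni*: last vowel = /i/, a front vowel → -e → *lunie*.
The last vowel of *bitu* is /u/, which is a back vowel, so the suffix is -lag, giving *bitulag*.

lunie, bitulag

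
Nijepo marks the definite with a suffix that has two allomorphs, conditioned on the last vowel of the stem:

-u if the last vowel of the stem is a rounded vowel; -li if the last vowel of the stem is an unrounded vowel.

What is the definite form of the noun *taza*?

*taza* — last vowel /a/ (an unrounded vowel) → -li → *tazali*.

tazali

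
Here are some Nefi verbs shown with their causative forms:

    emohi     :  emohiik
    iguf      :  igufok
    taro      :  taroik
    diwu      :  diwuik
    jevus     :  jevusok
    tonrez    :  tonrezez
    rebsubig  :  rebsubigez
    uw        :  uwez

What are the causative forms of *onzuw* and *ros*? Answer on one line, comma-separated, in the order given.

The suffix is conditioned by the final sound: -ok when the stem ends in a voiceless consonant (*iguf*, *jevus*); -ez when the stem ends in a voiced consonant (*tonrez*, *rebsubig*, *uw*); -ik when the stem ends in a vowel (*emohi*, *taro*, *diwu*).
*onzuw*: final sound = /w/, a voiced consonant → -ez → *onzuwez*.
*ros*: final sound = /s/, a voiceless consonant → -ok → *rosok*.

onzuwez, rosok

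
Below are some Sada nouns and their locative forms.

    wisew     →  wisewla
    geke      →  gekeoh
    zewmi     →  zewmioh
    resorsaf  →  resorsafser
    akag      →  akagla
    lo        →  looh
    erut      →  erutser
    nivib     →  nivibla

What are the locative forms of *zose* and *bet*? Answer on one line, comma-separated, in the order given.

zoseoh, betser

Looking at the final sound of each stem: -ser when the stem ends in a voiceless consonant (*resorsaf*, *erut*); -la when the stem ends in a voiced consonant (*wisew*, *akag*, *nivib*); -oh when the stem ends in a vowel (*geke*, *zewmi*, *lo*).
Since the final sound of *zose* is /e/ (a vowel), it takes -oh, giving *zoseoh*.
*bet* — final sound /t/ (a voiceless consonant) → -ser → *betser*.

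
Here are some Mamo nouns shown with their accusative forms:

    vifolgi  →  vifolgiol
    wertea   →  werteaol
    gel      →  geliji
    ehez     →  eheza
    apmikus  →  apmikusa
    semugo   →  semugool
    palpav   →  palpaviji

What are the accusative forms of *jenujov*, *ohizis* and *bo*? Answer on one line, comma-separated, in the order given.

jenujoviji, ohizisa, bool

The alternation tracks the final sound of the stem — -a when the stem ends in a sibilant (*ehez*, *apmikus*); -iji when the stem ends in a non-sibilant consonant (*gel*, *palpav*); -ol when the stem ends in a vowel (*vifolgi*, *wertea*, *semugo*).
*jenujov*: final sound = /v/, a non-sibilant consonant → -iji → *jenujoviji*.
*ohizis*: final sound = /s/, a sibilant → -a → *ohizisa*.
*bo*: final sound = /o/, a vowel → -ol → *bool*.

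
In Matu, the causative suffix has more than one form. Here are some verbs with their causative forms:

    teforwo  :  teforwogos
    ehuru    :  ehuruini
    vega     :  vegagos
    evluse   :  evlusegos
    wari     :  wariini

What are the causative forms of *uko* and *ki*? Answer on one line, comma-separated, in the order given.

ukogos, kiini

The alternation tracks the last vowel of the stem — -ini when the last vowel of the stem is a high vowel (*ehuru*, *wari*); -gos when the last vowel of the stem is a non-high vowel (*teforwo*, *vega*, *evluse*).
*uko*: last vowel = /o/, a non-high vowel → -gos → *ukogos*.
*ki* — last vowel /i/ (a high vowel) → -ini → *kiini*.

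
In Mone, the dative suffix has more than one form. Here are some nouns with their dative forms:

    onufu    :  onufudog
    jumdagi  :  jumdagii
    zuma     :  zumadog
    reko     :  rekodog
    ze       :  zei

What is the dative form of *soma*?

somadog

The alternation tracks the last vowel of the stem — -i when the last vowel of the stem is a front vowel (*jumdagi*, *ze*); -dog when the last vowel of the stem is a back vowel (*onufu*, *zuma*, *reko*).
The last vowel of *soma* is /a/, which is a back vowel, so the suffix is -dog, giving *somadog*.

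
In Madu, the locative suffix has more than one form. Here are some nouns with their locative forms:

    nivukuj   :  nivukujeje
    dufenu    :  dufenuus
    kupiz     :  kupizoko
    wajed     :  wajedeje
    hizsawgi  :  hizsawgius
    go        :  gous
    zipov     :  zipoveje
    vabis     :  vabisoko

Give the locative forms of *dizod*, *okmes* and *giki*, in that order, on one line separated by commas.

dizodeje, okmesoko, gikius

The pattern is sibilance of the final sound: -oko when the stem ends in a sibilant (*kupiz*, *vabis*); -eje when the stem ends in a non-sibilant consonant (*nivukuj*, *wajed*, *zipov*); -us when the stem ends in a vowel (*dufenu*, *hizsawgi*, *go*).
*dizod*: final sound = /d/, a non-sibilant consonant → -eje → *dizodeje*.
*okmes* — final sound /s/ (a sibilant) → -oko → *okmesoko*.
*giki* — final sound /i/ (a vowel) → -us → *gikius*.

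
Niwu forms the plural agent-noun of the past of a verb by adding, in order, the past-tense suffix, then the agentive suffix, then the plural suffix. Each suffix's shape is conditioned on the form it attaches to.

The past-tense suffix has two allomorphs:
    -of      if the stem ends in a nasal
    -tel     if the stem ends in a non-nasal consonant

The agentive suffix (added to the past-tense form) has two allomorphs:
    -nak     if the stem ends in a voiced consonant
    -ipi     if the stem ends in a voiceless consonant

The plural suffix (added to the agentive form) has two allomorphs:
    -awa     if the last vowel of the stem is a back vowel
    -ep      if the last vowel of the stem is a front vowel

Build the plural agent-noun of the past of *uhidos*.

uhidostelnakawa

*uhidos* — final consonant /s/ (non-nasal) → -tel → *uhidostel*.
The past-tense form *uhidostel*: final consonant = /l/, voiced → -nak → *uhidostelnak*.
The agentive form *uhidostelnak* — last vowel /a/ (a back vowel) → -awa → *uhidostelnakawa*.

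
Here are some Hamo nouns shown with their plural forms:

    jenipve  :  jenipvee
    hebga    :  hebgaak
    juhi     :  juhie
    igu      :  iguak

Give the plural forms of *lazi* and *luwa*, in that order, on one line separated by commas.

lazie, luwaak

Looking at the last vowel of each stem: -e when the last vowel of the stem is a front vowel (*jenipve*, *juhi*); -ak when the last vowel of the stem is a back vowel (*hebga*, *igu*).
Since the last vowel of *lazi* is /i/ (a front vowel), it takes -e, giving *lazie*.
*luwa* — last vowel /a/ (a back vowel) → -ak → *luwaak*.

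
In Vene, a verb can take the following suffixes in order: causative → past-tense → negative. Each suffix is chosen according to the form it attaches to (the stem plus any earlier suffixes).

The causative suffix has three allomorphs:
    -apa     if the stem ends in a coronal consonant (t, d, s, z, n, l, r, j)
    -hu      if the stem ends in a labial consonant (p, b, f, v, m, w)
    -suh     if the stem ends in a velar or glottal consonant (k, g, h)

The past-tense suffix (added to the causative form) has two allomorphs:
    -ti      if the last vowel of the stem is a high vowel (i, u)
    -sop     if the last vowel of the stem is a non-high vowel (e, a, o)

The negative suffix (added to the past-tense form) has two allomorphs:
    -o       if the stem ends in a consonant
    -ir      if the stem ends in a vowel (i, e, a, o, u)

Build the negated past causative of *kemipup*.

Since the final consonant of *kemipup* is /p/ (labial), it takes -hu, giving *kemipuphu*.
The causative form *kemipuphu* — last vowel /u/ (a high vowel) → -ti → *kemipuphuti*.
Since the final sound of the past-tense form *kemipuphuti* is /i/ (a vowel), it takes -ir, giving *kemipuphutiir*.

kemipuphutiir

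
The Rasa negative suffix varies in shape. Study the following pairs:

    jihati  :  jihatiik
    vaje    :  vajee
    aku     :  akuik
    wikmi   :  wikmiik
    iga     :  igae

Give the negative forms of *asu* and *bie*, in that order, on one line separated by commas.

asuik, biee

The suffix is conditioned by the last vowel: -ik when the last vowel of the stem is a high vowel (*jihati*, *aku*, *wikmi*); -e when the last vowel of the stem is a non-high vowel (*vaje*, *iga*).
*asu*: last vowel = /u/, a high vowel → -ik → *asuik*.
The last vowel of *bie* is /e/, which is a non-high vowel, so the suffix is -e, giving *biee*.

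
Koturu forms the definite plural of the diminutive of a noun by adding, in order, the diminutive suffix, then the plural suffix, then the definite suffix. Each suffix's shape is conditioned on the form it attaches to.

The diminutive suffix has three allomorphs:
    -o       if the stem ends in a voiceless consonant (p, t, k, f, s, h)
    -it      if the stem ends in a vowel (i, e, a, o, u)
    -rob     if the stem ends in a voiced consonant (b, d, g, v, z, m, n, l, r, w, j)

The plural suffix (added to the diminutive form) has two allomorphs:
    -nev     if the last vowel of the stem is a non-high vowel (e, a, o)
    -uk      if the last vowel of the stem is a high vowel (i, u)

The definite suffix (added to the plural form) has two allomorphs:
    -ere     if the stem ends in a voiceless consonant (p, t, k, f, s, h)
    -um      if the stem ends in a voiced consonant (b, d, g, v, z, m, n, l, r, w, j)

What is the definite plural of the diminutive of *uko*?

ukoitukere

The final sound of *uko* is /o/, which is a vowel, so the diminutive suffix is -it, giving *ukoit*.
The diminutive form *ukoit*: last vowel = /i/, a high vowel → -uk → *ukoituk*.
Since the final consonant of the plural form *ukoituk* is /k/ (voiceless), it takes -ere, giving *ukoitukere*.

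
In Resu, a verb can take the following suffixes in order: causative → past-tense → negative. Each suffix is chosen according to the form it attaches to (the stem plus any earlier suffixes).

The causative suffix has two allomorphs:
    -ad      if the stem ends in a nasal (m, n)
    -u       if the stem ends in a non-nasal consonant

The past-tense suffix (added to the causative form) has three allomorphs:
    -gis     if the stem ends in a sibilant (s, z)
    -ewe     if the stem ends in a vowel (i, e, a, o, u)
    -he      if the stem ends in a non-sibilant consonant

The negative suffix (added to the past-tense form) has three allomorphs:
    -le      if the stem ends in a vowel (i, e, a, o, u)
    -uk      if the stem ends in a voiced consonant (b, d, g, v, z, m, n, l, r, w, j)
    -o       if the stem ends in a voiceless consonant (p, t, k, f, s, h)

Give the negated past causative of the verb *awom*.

Since the final consonant of *awom* is /m/ (a nasal), it takes -ad, giving *awomad*.
The causative form *awomad*: final sound = /d/, a non-sibilant consonant → -he → *awomadhe*.
The final sound of the past-tense form *awomadhe* is /e/, which is a vowel, so the negative suffix is -le, giving *awomadhele*.

awomadhele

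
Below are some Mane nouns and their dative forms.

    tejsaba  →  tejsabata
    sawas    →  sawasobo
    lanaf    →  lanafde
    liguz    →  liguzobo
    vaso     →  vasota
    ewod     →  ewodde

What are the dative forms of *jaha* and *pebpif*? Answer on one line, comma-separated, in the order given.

jahata, pebpifde

The alternation tracks the final sound of the stem — -obo when the stem ends in a sibilant (*sawas*, *liguz*); -de when the stem ends in a non-sibilant consonant (*lanaf*, *ewod*); -ta when the stem ends in a vowel (*tejsaba*, *vaso*).
*jaha* — final sound /a/ (a vowel) → -ta → *jahata*.
*pebpif*: final sound = /f/, a non-sibilant consonant → -de → *pebpifde*.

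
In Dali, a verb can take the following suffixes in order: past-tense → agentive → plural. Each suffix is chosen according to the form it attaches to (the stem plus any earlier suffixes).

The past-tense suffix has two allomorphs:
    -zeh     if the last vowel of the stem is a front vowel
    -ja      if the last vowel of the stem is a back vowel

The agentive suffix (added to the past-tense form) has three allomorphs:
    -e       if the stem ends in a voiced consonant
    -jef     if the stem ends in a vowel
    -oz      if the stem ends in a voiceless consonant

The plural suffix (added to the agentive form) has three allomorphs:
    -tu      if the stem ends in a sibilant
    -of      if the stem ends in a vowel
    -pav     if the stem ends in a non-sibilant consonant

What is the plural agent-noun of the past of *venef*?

*venef* — last vowel /e/ (a front vowel) → -zeh → *venefzeh*.
The past-tense form *venefzeh*: final sound = /h/, a voiceless consonant → -oz → *venefzehoz*.
The final sound of the agentive form *venefzehoz* is /z/, which is a sibilant, so the plural suffix is -tu, giving *venefzehoztu*.

venefzehoztu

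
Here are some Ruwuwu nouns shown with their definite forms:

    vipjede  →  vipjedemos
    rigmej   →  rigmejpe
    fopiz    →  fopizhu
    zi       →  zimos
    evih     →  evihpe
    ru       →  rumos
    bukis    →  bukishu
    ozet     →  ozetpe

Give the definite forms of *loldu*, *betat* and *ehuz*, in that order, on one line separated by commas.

The suffix is conditioned by the final sound: -hu when the stem ends in a sibilant (*fopiz*, *bukis*); -pe when the stem ends in a non-sibilant consonant (*rigmej*, *evih*, *ozet*); -mos when the stem ends in a vowel (*vipjede*, *zi*, *ru*).
*loldu*: final sound = /u/, a vowel → -mos → *loldumos*.
*betat*: final sound = /t/, a non-sibilant consonant → -pe → *betatpe*.
*ehuz* — final sound /z/ (a sibilant) → -hu → *ehuzhu*.

loldumos, betatpe, ehuzhu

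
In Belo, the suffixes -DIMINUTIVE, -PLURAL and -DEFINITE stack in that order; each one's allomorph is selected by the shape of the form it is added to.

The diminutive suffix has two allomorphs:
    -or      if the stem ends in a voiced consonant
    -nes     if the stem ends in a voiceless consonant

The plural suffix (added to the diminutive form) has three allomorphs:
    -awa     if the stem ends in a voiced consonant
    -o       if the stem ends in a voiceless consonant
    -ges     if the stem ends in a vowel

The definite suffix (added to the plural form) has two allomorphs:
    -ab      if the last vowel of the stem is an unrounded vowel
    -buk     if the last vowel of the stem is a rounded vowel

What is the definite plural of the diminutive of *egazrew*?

The final consonant of *egazrew* is /w/, which is voiced, so the diminutive suffix is -or, giving *egazrewor*.
The diminutive form *egazrewor* — final sound /r/ (a voiced consonant) → -awa → *egazreworawa*.
The last vowel of the plural form *egazreworawa* is /a/, which is an unrounded vowel, so the definite suffix is -ab, giving *egazreworawaab*.

egazreworawaab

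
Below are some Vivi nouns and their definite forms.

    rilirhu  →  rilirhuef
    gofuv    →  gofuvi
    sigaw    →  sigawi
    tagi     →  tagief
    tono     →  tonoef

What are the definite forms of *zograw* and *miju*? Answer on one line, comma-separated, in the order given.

zograwi, mijuef

Looking at the final sound of each stem: -i when the stem ends in a consonant (*gofuv*, *sigaw*); -ef when the stem ends in a vowel (*rilirhu*, *tagi*, *tono*).
*zograw* — final sound /w/ (a consonant) → -i → *zograwi*.
The final sound of *miju* is /u/, which is a vowel, so the suffix is -ef, giving *mijuef*.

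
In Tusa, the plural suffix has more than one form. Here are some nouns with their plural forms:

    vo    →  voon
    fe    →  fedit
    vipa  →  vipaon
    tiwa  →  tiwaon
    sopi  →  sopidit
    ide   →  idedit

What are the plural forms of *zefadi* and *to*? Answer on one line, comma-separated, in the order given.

zefadidit, toon

The pattern is front/back vowel harmony: -dit when the last vowel of the stem is a front vowel (*fe*, *sopi*, *ide*); -on when the last vowel of the stem is a back vowel (*vo*, *vipa*, *tiwa*).
*zefadi*: last vowel = /i/, a front vowel → -dit → *zefadidit*.
Since the last vowel of *to* is /o/ (a back vowel), it takes -on, giving *toon*.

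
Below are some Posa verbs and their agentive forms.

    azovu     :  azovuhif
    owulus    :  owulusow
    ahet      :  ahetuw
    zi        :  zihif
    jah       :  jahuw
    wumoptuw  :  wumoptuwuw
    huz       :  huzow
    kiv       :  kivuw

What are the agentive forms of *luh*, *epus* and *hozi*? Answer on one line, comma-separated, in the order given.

The pattern is sibilance of the final sound: -ow when the stem ends in a sibilant (*owulus*, *huz*); -uw when the stem ends in a non-sibilant consonant (*ahet*, *jah*, *wumoptuw*, *kiv*); -hif when the stem ends in a vowel (*azovu*, *zi*).
Since the final sound of *luh* is /h/ (a non-sibilant consonant), it takes -uw, giving *luhuw*.
*epus* — final sound /s/ (a sibilant) → -ow → *epusow*.
*hozi* — final sound /i/ (a vowel) → -hif → *hozihif*.

luhuw, epusow, hozihif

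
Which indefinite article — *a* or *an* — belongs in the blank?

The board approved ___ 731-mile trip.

a

The indefinite article is chosen by the initial *sound* of the following word, not its spelling.
The number *731* is spoken "seven hundred …", beginning with /ˈsɛvən/ — a consonant sound.
So the article is *a*: The board approved a 731-mile trip.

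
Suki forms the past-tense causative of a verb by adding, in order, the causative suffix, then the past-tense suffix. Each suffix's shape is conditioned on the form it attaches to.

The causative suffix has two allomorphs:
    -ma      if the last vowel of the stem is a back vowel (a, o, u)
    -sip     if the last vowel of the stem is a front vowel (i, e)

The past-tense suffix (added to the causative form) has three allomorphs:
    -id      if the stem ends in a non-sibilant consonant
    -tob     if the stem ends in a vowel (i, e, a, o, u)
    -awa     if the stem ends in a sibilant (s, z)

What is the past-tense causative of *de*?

desipid

*de* — last vowel /e/ (a front vowel) → -sip → *desip*.
The final sound of the causative form *desip* is /p/, which is a non-sibilant consonant, so the past-tense suffix is -id, giving *desipid*.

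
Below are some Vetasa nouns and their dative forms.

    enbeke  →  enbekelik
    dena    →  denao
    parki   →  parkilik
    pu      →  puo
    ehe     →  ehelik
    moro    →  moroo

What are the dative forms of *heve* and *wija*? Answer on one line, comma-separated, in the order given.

The suffix is conditioned by the last vowel: -lik when the last vowel of the stem is a front vowel (*enbeke*, *parki*, *ehe*); -o when the last vowel of the stem is a back vowel (*dena*, *pu*, *moro*).
*heve*: last vowel = /e/, a front vowel → -lik → *hevelik*.
*wija* — last vowel /a/ (a back vowel) → -o → *wijao*.

hevelik, wijao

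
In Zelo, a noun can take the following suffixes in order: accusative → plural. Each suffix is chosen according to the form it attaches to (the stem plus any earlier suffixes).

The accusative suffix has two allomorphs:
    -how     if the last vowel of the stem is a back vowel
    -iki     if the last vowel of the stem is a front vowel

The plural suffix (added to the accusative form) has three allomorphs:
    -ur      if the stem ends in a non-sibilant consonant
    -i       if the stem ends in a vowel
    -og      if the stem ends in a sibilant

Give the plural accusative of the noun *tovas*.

The last vowel of *tovas* is /a/, which is a back vowel, so the accusative suffix is -how, giving *tovashow*.
The accusative form *tovashow* — final sound /w/ (a non-sibilant consonant) → -ur → *tovashowur*.

tovashowur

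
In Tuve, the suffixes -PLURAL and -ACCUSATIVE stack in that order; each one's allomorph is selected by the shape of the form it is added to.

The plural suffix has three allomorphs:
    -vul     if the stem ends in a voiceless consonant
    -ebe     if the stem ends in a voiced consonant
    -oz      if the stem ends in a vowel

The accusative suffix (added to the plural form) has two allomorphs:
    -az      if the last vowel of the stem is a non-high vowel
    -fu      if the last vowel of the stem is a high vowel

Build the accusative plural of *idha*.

*idha* — final sound /a/ (a vowel) → -oz → *idhaoz*.
The last vowel of the plural form *idhaoz* is /o/, which is a non-high vowel, so the accusative suffix is -az, giving *idhaozaz*.

idhaozaz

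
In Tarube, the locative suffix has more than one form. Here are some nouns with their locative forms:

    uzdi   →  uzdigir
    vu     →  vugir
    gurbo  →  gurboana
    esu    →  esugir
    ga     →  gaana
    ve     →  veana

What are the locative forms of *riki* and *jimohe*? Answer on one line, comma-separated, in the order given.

The suffix is conditioned by the last vowel: -gir when the last vowel of the stem is a high vowel (*uzdi*, *vu*, *esu*); -ana when the last vowel of the stem is a non-high vowel (*gurbo*, *ga*, *ve*).
*riki*: last vowel = /i/, a high vowel → -gir → *rikigir*.
*jimohe* — last vowel /e/ (a non-high vowel) → -ana → *jimoheana*.

rikigir, jimoheana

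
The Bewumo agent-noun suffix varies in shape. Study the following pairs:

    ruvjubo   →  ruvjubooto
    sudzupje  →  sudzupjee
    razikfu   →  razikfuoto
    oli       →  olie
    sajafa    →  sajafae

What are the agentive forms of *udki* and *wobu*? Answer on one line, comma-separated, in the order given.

udkie, wobuoto

Looking at the last vowel of each stem: -oto when the last vowel of the stem is a rounded vowel (*ruvjubo*, *razikfu*); -e when the last vowel of the stem is an unrounded vowel (*sudzupje*, *oli*, *sajafa*).
*udki*: last vowel = /i/, an unrounded vowel → -e → *udkie*.
*wobu* — last vowel /u/ (a rounded vowel) → -oto → *wobuoto*.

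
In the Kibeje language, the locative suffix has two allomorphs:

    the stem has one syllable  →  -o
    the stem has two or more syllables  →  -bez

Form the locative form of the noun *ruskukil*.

ruskukilbez

*ruskukil* has 3 syllables, so the suffix is -bez, giving *ruskukilbez*.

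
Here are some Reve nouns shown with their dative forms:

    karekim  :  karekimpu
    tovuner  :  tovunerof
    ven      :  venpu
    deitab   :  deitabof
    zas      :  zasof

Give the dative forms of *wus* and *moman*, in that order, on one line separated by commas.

The alternation tracks the final consonant of the stem — -pu when the stem ends in a nasal (*karekim*, *ven*); -of when the stem ends in a non-nasal consonant (*tovuner*, *deitab*, *zas*).
Since the final consonant of *wus* is /s/ (non-nasal), it takes -of, giving *wusof*.
*moman* — final consonant /n/ (a nasal) → -pu → *momanpu*.

wusof, momanpu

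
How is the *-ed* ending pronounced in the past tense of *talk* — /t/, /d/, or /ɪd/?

/t/

The stem *talk* ends in a voiceless consonant other than /t/.
The -ed suffix is realized as /ɪd/ after /t, d/; as /t/ after other voiceless consonants; and as /d/ after other voiced sounds.
So -ed on *talk* is pronounced /t/.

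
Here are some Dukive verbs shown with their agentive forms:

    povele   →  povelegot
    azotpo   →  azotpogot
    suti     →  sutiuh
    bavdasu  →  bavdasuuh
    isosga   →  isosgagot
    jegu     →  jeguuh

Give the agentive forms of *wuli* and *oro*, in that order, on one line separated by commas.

The suffix is conditioned by the last vowel: -uh when the last vowel of the stem is a high vowel (*suti*, *bavdasu*, *jegu*); -got when the last vowel of the stem is a non-high vowel (*povele*, *azotpo*, *isosga*).
The last vowel of *wuli* is /i/, which is a high vowel, so the suffix is -uh, giving *wuliuh*.
Since the last vowel of *oro* is /o/ (a non-high vowel), it takes -got, giving *orogot*.

wuliuh, orogot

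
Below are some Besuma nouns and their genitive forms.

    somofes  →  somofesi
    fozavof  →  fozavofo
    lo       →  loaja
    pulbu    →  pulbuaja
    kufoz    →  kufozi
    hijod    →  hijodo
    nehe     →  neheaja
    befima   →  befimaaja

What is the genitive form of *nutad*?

The pattern is sibilance of the final sound: -i when the stem ends in a sibilant (*somofes*, *kufoz*); -o when the stem ends in a non-sibilant consonant (*fozavof*, *hijod*); -aja when the stem ends in a vowel (*lo*, *pulbu*, *nehe*, *befima*).
*nutad*: final sound = /d/, a non-sibilant consonant → -o → *nutado*.

nutado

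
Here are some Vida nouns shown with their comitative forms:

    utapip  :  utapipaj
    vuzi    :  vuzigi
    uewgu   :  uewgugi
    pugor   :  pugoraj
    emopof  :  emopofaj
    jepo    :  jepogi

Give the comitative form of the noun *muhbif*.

The pattern is consonant vs. vowel: -aj when the stem ends in a consonant (*utapip*, *pugor*, *emopof*); -gi when the stem ends in a vowel (*vuzi*, *uewgu*, *jepo*).
Since the final sound of *muhbif* is /f/ (a consonant), it takes -aj, giving *muhbifaj*.

muhbifaj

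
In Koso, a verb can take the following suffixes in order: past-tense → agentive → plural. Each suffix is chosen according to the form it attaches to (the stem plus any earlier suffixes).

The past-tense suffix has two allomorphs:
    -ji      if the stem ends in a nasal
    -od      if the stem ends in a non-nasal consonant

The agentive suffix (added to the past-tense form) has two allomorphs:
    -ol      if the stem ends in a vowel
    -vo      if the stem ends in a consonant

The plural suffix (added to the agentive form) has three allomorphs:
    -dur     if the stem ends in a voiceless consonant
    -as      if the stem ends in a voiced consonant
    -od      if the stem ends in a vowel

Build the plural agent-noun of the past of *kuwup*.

kuwupodvood

*kuwup* — final consonant /p/ (non-nasal) → -od → *kuwupod*.
The past-tense form *kuwupod*: final sound = /d/, a consonant → -vo → *kuwupodvo*.
The final sound of the agentive form *kuwupodvo* is /o/, which is a vowel, so the plural suffix is -od, giving *kuwupodvood*.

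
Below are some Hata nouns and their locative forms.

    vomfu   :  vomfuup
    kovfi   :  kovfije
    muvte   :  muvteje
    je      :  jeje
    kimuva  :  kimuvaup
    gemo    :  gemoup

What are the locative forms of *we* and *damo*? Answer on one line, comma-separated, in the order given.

weje, damoup

The pattern is front/back vowel harmony: -je when the last vowel of the stem is a front vowel (*kovfi*, *muvte*, *je*); -up when the last vowel of the stem is a back vowel (*vomfu*, *kimuva*, *gemo*).
The last vowel of *we* is /e/, which is a front vowel, so the suffix is -je, giving *weje*.
Since the last vowel of *damo* is /o/ (a back vowel), it takes -up, giving *damoup*.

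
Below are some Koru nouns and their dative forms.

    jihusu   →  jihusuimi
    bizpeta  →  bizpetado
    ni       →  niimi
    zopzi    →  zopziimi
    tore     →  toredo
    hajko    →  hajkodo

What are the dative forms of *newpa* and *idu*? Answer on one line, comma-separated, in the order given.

The pattern is height harmony: -imi when the last vowel of the stem is a high vowel (*jihusu*, *ni*, *zopzi*); -do when the last vowel of the stem is a non-high vowel (*bizpeta*, *tore*, *hajko*).
The last vowel of *newpa* is /a/, which is a non-high vowel, so the suffix is -do, giving *newpado*.
The last vowel of *idu* is /u/, which is a high vowel, so the suffix is -imi, giving *iduimi*.

newpado, iduimi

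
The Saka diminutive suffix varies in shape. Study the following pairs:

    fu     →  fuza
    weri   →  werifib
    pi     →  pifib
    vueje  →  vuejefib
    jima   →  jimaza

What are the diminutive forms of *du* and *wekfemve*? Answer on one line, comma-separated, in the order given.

The alternation tracks the last vowel of the stem — -fib when the last vowel of the stem is a front vowel (*weri*, *pi*, *vueje*); -za when the last vowel of the stem is a back vowel (*fu*, *jima*).
*du*: last vowel = /u/, a back vowel → -za → *duza*.
*wekfemve*: last vowel = /e/, a front vowel → -fib → *wekfemvefib*.

duza, wekfemvefib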